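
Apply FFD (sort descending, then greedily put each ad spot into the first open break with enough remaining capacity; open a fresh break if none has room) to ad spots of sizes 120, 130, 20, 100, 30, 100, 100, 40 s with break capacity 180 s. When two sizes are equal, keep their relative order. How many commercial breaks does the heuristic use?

5

Sorted descending: 130, 120, 100, 100, 100, 40, 30, 20.
  130 → break 1 (new)  [load 130/180]
  120 → break 2 (new)  [load 120/180]
  100 → break 3 (new)  [load 100/180]
  100 → break 4 (new)  [load 100/180]
  100 → break 5 (new)  [load 100/180]
  40 → break 1  [load 170/180]
  30 → break 2  [load 150/180]
  20 → break 2  [load 170/180]
5 commercial breaks opened.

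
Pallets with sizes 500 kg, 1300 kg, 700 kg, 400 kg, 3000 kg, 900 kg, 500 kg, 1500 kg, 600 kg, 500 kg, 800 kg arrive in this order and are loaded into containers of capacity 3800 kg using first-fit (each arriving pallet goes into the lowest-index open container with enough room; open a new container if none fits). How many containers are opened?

3

  500 → container 1 (new)  [load 500/3800]
  1300 → container 1  [load 1800/3800]
  700 → container 1  [load 2500/3800]
  400 → container 1  [load 2900/3800]
  3000 → container 2 (new)  [load 3000/3800]
  900 → container 1  [load 3800/3800]
  500 → container 2  [load 3500/3800]
  1500 → container 3 (new)  [load 1500/3800]
  600 → container 3  [load 2100/3800]
  500 → container 3  [load 2600/3800]
  800 → container 3  [load 3400/3800]
3 containers opened.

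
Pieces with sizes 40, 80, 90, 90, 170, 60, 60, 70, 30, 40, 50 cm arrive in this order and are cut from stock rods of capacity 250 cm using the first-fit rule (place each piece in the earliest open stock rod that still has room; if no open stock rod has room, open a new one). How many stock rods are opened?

  40 → stock rod 1 (new)  [load 40/250]
  80 → stock rod 1  [load 120/250]
  90 → stock rod 1  [load 210/250]
  90 → stock rod 2 (new)  [load 90/250]
  170 → stock rod 3 (new)  [load 170/250]
  60 → stock rod 2  [load 150/250]
  60 → stock rod 2  [load 210/250]
  70 → stock rod 3  [load 240/250]
  30 → stock rod 1  [load 240/250]
  40 → stock rod 2  [load 250/250]
  50 → stock rod 4 (new)  [load 50/250]
4 stock rods opened.

4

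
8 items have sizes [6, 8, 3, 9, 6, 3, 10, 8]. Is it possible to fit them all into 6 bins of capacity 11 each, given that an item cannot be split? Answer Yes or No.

Yes

A valid assignment using 6 bins:
  bin 1: 10 = 10
  bin 2: 9 = 9
  bin 3: 8 + 3 = 11
  bin 4: 8 + 3 = 11
  bin 5: 6 = 6
  bin 6: 6 = 6
Every load is within 11, so 6 bins suffice.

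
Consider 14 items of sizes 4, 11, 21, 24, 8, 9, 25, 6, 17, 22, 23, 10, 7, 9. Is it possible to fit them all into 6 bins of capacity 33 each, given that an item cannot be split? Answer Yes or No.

Yes

A valid assignment using 6 bins:
  bin 1: 25 + 8 = 33
  bin 2: 24 + 9 = 33
  bin 3: 23 + 10 = 33
  bin 4: 22 + 11 = 33
  bin 5: 21 + 7 + 4 = 32
  bin 6: 17 + 9 + 6 = 32
Every load is within 33, so 6 bins suffice.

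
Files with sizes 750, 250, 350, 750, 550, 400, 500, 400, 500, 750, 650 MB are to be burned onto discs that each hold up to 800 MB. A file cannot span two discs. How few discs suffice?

Total = 750 + 750 + 750 + 650 + 550 + 500 + 500 + 400 + 400 + 350 + 250 = 5850 MB.
Lower bound: ⌈5850/800⌉ = 8 discs.
A packing using 9 discs:
  disc 1: 750 = 750
  disc 2: 750 = 750
  disc 3: 750 = 750
  disc 4: 650 = 650
  disc 5: 550 + 250 = 800
  disc 6: 500 = 500
  disc 7: 500 = 500
  disc 8: 400 + 400 = 800
  disc 9: 350 = 350
No arrangement into 8 discs stays within capacity, so 9 is optimal.

9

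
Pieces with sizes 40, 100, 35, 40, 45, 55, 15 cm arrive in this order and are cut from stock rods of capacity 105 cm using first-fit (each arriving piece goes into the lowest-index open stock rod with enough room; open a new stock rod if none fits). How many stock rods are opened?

4

  40 → stock rod 1 (new)  [load 40/105]
  100 → stock rod 2 (new)  [load 100/105]
  35 → stock rod 1  [load 75/105]
  40 → stock rod 3 (new)  [load 40/105]
  45 → stock rod 3  [load 85/105]
  55 → stock rod 4 (new)  [load 55/105]
  15 → stock rod 1  [load 90/105]
4 stock rods opened.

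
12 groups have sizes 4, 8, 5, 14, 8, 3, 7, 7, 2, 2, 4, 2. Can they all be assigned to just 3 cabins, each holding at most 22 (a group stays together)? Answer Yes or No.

Yes

A valid assignment using 3 cabins:
  cabin 1: 14 + 8 = 22
  cabin 2: 8 + 7 + 7 = 22
  cabin 3: 5 + 4 + 4 + 3 + 2 + 2 + 2 = 22
Every load is within 22, so 3 cabins suffice.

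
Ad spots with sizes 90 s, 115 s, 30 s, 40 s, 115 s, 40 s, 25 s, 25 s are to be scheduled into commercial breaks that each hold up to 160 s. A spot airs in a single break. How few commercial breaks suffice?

Total = 115 + 115 + 90 + 40 + 40 + 30 + 25 + 25 = 480 s.
Lower bound: ⌈480/160⌉ = 3 commercial breaks.
A packing using 4 commercial breaks:
  break 1: 115 + 40 = 155
  break 2: 115 + 40 = 155
  break 3: 90 + 30 + 25 = 145
  break 4: 25 = 25
No arrangement into 3 commercial breaks stays within capacity, so 4 is optimal.

4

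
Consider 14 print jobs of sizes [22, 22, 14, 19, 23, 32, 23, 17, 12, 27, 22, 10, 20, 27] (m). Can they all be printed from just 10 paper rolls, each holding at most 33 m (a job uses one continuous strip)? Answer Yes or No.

No

Total = 290 m; ⌈290/33⌉ = 9.
11 print jobs each exceed half the capacity and cannot share a roll, forcing at least 11 paper rolls.
At least 11 paper rolls are required, but only 10 are allowed.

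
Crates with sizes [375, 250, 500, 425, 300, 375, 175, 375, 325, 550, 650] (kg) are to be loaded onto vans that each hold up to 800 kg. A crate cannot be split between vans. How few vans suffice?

6

Total = 650 + 550 + 500 + 425 + 375 + 375 + 375 + 325 + 300 + 250 + 175 = 4300 kg.
Lower bound: ⌈4300/800⌉ = 6 vans.
A packing using 6 vans:
  van 1: 650 = 650
  van 2: 550 + 250 = 800
  van 3: 500 + 300 = 800
  van 4: 425 + 375 = 800
  van 5: 375 + 375 = 750
  van 6: 325 + 175 = 500
This matches the lower bound, so 6 is optimal.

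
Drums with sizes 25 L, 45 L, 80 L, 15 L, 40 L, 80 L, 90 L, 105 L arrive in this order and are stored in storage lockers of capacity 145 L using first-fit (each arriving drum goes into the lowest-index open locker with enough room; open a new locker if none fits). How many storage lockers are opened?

  25 → locker 1 (new)  [load 25/145]
  45 → locker 1  [load 70/145]
  80 → locker 2 (new)  [load 80/145]
  15 → locker 1  [load 85/145]
  40 → locker 1  [load 125/145]
  80 → locker 3 (new)  [load 80/145]
  90 → locker 4 (new)  [load 90/145]
  105 → locker 5 (new)  [load 105/145]
5 storage lockers opened.

5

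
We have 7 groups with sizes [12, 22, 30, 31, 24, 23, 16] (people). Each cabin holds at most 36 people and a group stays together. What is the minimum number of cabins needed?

6

Total = 31 + 30 + 24 + 23 + 22 + 16 + 12 = 158 people.
Lower bound: ⌈158/36⌉ = 5 cabins.
A packing using 6 cabins:
  cabin 1: 31 = 31
  cabin 2: 30 = 30
  cabin 3: 24 + 12 = 36
  cabin 4: 23 = 23
  cabin 5: 22 = 22
  cabin 6: 16 = 16
No arrangement into 5 cabins stays within capacity, so 6 is optimal.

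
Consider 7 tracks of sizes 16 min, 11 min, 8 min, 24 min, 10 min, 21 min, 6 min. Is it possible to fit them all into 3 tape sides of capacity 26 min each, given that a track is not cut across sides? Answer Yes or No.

No

Total = 96 min; ⌈96/26⌉ = 4.
At least 4 tape sides are required, but only 3 are allowed.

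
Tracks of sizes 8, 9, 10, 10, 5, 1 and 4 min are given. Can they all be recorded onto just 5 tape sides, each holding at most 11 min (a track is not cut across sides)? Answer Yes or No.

A valid assignment using 5 tape sides:
  side 1: 10 + 1 = 11
  side 2: 10 = 10
  side 3: 9 = 9
  side 4: 8 = 8
  side 5: 5 + 4 = 9
Every load is within 11 min, so 5 tape sides suffice.

Yes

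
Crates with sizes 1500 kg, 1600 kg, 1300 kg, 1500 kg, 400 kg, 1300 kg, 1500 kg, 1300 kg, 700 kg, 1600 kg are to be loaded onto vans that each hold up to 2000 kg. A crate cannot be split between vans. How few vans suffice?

Total = 1600 + 1600 + 1500 + 1500 + 1500 + 1300 + 1300 + 1300 + 700 + 400 = 12700 kg.
Lower bound: ⌈12700/2000⌉ = 7 vans.
Also, 8 crates each exceed 1000 kg, and no two of those can share a van, so at least 8 vans are needed.
A packing using 8 vans:
  van 1: 1600 + 400 = 2000
  van 2: 1600 = 1600
  van 3: 1500 = 1500
  van 4: 1500 = 1500
  van 5: 1500 = 1500
  van 6: 1300 + 700 = 2000
  van 7: 1300 = 1300
  van 8: 1300 = 1300
This matches the lower bound, so 8 is optimal.

8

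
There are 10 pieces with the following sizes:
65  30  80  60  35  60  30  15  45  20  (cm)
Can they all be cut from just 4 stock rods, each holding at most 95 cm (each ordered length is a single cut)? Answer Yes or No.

Total = 440 cm; ⌈440/95⌉ = 5.
At least 5 stock rods are required, but only 4 are allowed.

No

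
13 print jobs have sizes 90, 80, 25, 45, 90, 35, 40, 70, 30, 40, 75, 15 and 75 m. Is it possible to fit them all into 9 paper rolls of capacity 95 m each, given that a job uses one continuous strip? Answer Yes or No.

Yes

A valid assignment using 9 paper rolls:
  roll 1: 90 = 90
  roll 2: 90 = 90
  roll 3: 80 + 15 = 95
  roll 4: 75 = 75
  roll 5: 75 = 75
  roll 6: 70 + 25 = 95
  roll 7: 45 + 40 = 85
  roll 8: 40 + 35 = 75
  roll 9: 30 = 30
Every load is within 95 m, so 9 paper rolls suffice.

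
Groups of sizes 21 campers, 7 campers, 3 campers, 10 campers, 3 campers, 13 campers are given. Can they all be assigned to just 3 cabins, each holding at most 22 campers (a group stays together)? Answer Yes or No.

Yes

A valid assignment using 3 cabins:
  cabin 1: 21 = 21
  cabin 2: 13 + 7 = 20
  cabin 3: 10 + 3 + 3 = 16
Every load is within 22 campers, so 3 cabins suffice.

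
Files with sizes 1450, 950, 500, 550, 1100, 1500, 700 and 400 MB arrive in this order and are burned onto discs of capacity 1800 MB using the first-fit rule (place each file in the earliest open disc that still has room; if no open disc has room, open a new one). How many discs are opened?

5

  1450 → disc 1 (new)  [load 1450/1800]
  950 → disc 2 (new)  [load 950/1800]
  500 → disc 2  [load 1450/1800]
  550 → disc 3 (new)  [load 550/1800]
  1100 → disc 3  [load 1650/1800]
  1500 → disc 4 (new)  [load 1500/1800]
  700 → disc 5 (new)  [load 700/1800]
  400 → disc 5  [load 1100/1800]
5 discs opened.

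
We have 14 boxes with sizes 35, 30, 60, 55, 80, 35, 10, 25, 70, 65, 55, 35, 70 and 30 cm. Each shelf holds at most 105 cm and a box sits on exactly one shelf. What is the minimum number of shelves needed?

7

Total = 80 + 70 + 70 + 65 + 60 + 55 + 55 + 35 + 35 + 35 + 30 + 30 + 25 + 10 = 655 cm.
Lower bound: ⌈655/105⌉ = 7 shelves.
A packing using 7 shelves:
  shelf 1: 80 + 25 = 105
  shelf 2: 70 + 35 = 105
  shelf 3: 70 + 35 = 105
  shelf 4: 65 + 35 = 100
  shelf 5: 60 + 30 + 10 = 100
  shelf 6: 55 + 30 = 85
  shelf 7: 55 = 55
This matches the lower bound, so 7 is optimal.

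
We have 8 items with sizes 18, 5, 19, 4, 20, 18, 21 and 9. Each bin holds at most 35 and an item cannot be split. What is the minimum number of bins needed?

Total = 21 + 20 + 19 + 18 + 18 + 9 + 5 + 4 = 114.
Lower bound: ⌈114/35⌉ = 4 bins.
Also, 5 items each exceed 35/2, and no two of those can share a bin, so at least 5 bins are needed.
A packing using 5 bins:
  bin 1: 21 + 9 + 5 = 35
  bin 2: 20 + 4 = 24
  bin 3: 19 = 19
  bin 4: 18 = 18
  bin 5: 18 = 18
This matches the lower bound, so 5 is optimal.

5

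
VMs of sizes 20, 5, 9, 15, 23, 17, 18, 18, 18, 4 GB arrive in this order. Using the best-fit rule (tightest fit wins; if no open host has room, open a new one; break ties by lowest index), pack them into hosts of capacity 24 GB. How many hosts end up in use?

8

  20 → host 1 (new)  [load 20/24]
  5 → host 2 (new)  [load 5/24]
  9 → host 2  [load 14/24]
  15 → host 3 (new)  [load 15/24]
  23 → host 4 (new)  [load 23/24]
  17 → host 5 (new)  [load 17/24]
  18 → host 6 (new)  [load 18/24]
  18 → host 7 (new)  [load 18/24]
  18 → host 8 (new)  [load 18/24]
  4 → host 1  [load 24/24]
8 hosts opened.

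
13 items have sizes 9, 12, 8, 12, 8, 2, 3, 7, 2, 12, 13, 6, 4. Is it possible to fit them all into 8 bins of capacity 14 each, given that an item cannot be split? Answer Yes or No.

Yes

A valid assignment using 8 bins:
  bin 1: 13 = 13
  bin 2: 12 + 2 = 14
  bin 3: 12 + 2 = 14
  bin 4: 12 = 12
  bin 5: 9 + 4 = 13
  bin 6: 8 + 6 = 14
  bin 7: 8 + 3 = 11
  bin 8: 7 = 7
Every load is within 14, so 8 bins suffice.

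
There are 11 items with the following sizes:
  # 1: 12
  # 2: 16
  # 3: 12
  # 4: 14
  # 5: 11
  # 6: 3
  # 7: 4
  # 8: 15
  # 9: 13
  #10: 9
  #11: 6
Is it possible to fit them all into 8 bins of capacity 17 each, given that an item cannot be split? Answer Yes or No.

A valid assignment using 8 bins:
  bin 1: 16 = 16
  bin 2: 15 = 15
  bin 3: 14 + 3 = 17
  bin 4: 13 + 4 = 17
  bin 5: 12 = 12
  bin 6: 12 = 12
  bin 7: 11 + 6 = 17
  bin 8: 9 = 9
Every load is within 17, so 8 bins suffice.

Yes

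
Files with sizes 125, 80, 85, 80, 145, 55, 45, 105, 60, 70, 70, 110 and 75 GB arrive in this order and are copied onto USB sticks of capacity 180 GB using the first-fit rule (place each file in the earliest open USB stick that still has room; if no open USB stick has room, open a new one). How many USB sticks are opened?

  125 → USB stick 1 (new)  [load 125/180]
  80 → USB stick 2 (new)  [load 80/180]
  85 → USB stick 2  [load 165/180]
  80 → USB stick 3 (new)  [load 80/180]
  145 → USB stick 4 (new)  [load 145/180]
  55 → USB stick 1  [load 180/180]
  45 → USB stick 3  [load 125/180]
  105 → USB stick 5 (new)  [load 105/180]
  60 → USB stick 5  [load 165/180]
  70 → USB stick 6 (new)  [load 70/180]
  70 → USB stick 6  [load 140/180]
  110 → USB stick 7 (new)  [load 110/180]
  75 → USB stick 8 (new)  [load 75/180]
8 USB sticks opened.

8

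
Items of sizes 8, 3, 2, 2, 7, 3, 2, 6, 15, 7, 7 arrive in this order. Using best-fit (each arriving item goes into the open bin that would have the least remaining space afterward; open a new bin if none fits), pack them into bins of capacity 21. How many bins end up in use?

4

  8 → bin 1 (new)  [load 8/21]
  3 → bin 1  [load 11/21]
  2 → bin 1  [load 13/21]
  2 → bin 1  [load 15/21]
  7 → bin 2 (new)  [load 7/21]
  3 → bin 1  [load 18/21]
  2 → bin 1  [load 20/21]
  6 → bin 2  [load 13/21]
  15 → bin 3 (new)  [load 15/21]
  7 → bin 2  [load 20/21]
  7 → bin 4 (new)  [load 7/21]
4 bins opened.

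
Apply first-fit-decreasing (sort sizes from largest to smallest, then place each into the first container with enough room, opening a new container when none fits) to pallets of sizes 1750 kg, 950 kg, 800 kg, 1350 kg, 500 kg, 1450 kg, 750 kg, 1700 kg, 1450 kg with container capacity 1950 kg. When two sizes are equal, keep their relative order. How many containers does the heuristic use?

Sorted descending: 1750, 1700, 1450, 1450, 1350, 950, 800, 750, 500.
  1750 → container 1 (new)  [load 1750/1950]
  1700 → container 2 (new)  [load 1700/1950]
  1450 → container 3 (new)  [load 1450/1950]
  1450 → container 4 (new)  [load 1450/1950]
  1350 → container 5 (new)  [load 1350/1950]
  950 → container 6 (new)  [load 950/1950]
  800 → container 6  [load 1750/1950]
  750 → container 7 (new)  [load 750/1950]
  500 → container 3  [load 1950/1950]
7 containers opened.

7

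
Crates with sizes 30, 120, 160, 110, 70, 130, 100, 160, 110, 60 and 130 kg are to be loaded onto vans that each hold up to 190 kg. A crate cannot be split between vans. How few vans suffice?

Total = 160 + 160 + 130 + 130 + 120 + 110 + 110 + 100 + 70 + 60 + 30 = 1180 kg.
Lower bound: ⌈1180/190⌉ = 7 vans.
Also, 8 crates each exceed 95 kg, and no two of those can share a van, so at least 8 vans are needed.
A packing using 8 vans:
  van 1: 160 + 30 = 190
  van 2: 160 = 160
  van 3: 130 + 60 = 190
  van 4: 130 = 130
  van 5: 120 + 70 = 190
  van 6: 110 = 110
  van 7: 110 = 110
  van 8: 100 = 100
This matches the lower bound, so 8 is optimal.

8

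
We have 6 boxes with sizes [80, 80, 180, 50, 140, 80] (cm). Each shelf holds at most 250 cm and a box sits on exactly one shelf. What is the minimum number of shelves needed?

3

Total = 180 + 140 + 80 + 80 + 80 + 50 = 610 cm.
Lower bound: ⌈610/250⌉ = 3 shelves.
A packing using 3 shelves:
  shelf 1: 180 + 50 = 230
  shelf 2: 140 + 80 = 220
  shelf 3: 80 + 80 = 160
This matches the lower bound, so 3 is optimal.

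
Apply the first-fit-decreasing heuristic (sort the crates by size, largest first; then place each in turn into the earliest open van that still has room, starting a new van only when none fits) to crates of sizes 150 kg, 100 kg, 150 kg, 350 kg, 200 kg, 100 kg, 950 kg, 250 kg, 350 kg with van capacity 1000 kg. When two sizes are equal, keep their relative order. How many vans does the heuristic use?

3

Sorted descending: 950, 350, 350, 250, 200, 150, 150, 100, 100.
  950 → van 1 (new)  [load 950/1000]
  350 → van 2 (new)  [load 350/1000]
  350 → van 2  [load 700/1000]
  250 → van 2  [load 950/1000]
  200 → van 3 (new)  [load 200/1000]
  150 → van 3  [load 350/1000]
  150 → van 3  [load 500/1000]
  100 → van 3  [load 600/1000]
  100 → van 3  [load 700/1000]
3 vans opened.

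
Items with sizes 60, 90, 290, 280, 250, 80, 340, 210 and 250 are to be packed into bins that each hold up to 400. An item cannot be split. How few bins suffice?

6

Total = 340 + 290 + 280 + 250 + 250 + 210 + 90 + 80 + 60 = 1850.
Lower bound: ⌈1850/400⌉ = 5 bins.
Also, 6 items each exceed 200, and no two of those can share a bin, so at least 6 bins are needed.
A packing using 6 bins:
  bin 1: 340 + 60 = 400
  bin 2: 290 + 90 = 380
  bin 3: 280 + 80 = 360
  bin 4: 250 = 250
  bin 5: 250 = 250
  bin 6: 210 = 210
This matches the lower bound, so 6 is optimal.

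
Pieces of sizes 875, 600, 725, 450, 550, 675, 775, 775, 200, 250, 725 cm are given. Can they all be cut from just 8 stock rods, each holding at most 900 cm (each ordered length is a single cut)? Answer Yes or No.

No

Total = 6600 cm; ⌈6600/900⌉ = 8.
The bound of 8 does not rule out 8, but exhaustive search shows no assignment into 8 stock rods of capacity 900 cm exists — the minimum is 9.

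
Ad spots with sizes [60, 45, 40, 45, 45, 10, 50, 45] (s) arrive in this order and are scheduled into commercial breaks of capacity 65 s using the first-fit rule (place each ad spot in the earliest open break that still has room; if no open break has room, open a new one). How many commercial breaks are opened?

  60 → break 1 (new)  [load 60/65]
  45 → break 2 (new)  [load 45/65]
  40 → break 3 (new)  [load 40/65]
  45 → break 4 (new)  [load 45/65]
  45 → break 5 (new)  [load 45/65]
  10 → break 2  [load 55/65]
  50 → break 6 (new)  [load 50/65]
  45 → break 7 (new)  [load 45/65]
7 commercial breaks opened.

7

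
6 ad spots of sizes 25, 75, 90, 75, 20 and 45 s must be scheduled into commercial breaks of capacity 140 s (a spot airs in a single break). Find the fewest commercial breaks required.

3

Total = 90 + 75 + 75 + 45 + 25 + 20 = 330 s.
Lower bound: ⌈330/140⌉ = 3 commercial breaks.
A packing using 3 commercial breaks:
  break 1: 90 + 45 = 135
  break 2: 75 + 25 + 20 = 120
  break 3: 75 = 75
This matches the lower bound, so 3 is optimal.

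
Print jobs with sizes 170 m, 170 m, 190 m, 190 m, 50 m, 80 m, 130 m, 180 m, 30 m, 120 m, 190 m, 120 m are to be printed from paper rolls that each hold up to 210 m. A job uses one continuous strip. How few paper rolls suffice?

9

Total = 190 + 190 + 190 + 180 + 170 + 170 + 130 + 120 + 120 + 80 + 50 + 30 = 1620 m.
Lower bound: ⌈1620/210⌉ = 8 paper rolls.
Also, 9 print jobs each exceed 105 m, and no two of those can share a roll, so at least 9 paper rolls are needed.
A packing using 9 paper rolls:
  roll 1: 190 = 190
  roll 2: 190 = 190
  roll 3: 190 = 190
  roll 4: 180 + 30 = 210
  roll 5: 170 = 170
  roll 6: 170 = 170
  roll 7: 130 + 80 = 210
  roll 8: 120 + 50 = 170
  roll 9: 120 = 120
This matches the lower bound, so 9 is optimal.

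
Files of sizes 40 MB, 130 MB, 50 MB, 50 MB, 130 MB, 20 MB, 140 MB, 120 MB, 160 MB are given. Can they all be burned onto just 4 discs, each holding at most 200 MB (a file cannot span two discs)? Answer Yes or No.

Total = 840 MB; ⌈840/200⌉ = 5.
At least 5 discs are required, but only 4 are allowed.

No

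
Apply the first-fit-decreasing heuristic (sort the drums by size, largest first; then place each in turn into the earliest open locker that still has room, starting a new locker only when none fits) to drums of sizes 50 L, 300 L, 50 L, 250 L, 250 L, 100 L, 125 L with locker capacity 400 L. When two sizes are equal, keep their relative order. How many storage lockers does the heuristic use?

Sorted descending: 300, 250, 250, 125, 100, 50, 50.
  300 → locker 1 (new)  [load 300/400]
  250 → locker 2 (new)  [load 250/400]
  250 → locker 3 (new)  [load 250/400]
  125 → locker 2  [load 375/400]
  100 → locker 1  [load 400/400]
  50 → locker 3  [load 300/400]
  50 → locker 3  [load 350/400]
3 storage lockers opened.

3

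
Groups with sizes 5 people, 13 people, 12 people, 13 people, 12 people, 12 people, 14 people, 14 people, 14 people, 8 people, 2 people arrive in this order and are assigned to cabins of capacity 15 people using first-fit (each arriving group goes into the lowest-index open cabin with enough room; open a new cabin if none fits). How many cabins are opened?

  5 → cabin 1 (new)  [load 5/15]
  13 → cabin 2 (new)  [load 13/15]
  12 → cabin 3 (new)  [load 12/15]
  13 → cabin 4 (new)  [load 13/15]
  12 → cabin 5 (new)  [load 12/15]
  12 → cabin 6 (new)  [load 12/15]
  14 → cabin 7 (new)  [load 14/15]
  14 → cabin 8 (new)  [load 14/15]
  14 → cabin 9 (new)  [load 14/15]
  8 → cabin 1  [load 13/15]
  2 → cabin 1  [load 15/15]
9 cabins opened.

9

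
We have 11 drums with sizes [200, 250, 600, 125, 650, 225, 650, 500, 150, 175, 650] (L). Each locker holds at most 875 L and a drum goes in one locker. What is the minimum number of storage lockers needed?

5

Total = 650 + 650 + 650 + 600 + 500 + 250 + 225 + 200 + 175 + 150 + 125 = 4175 L.
Lower bound: ⌈4175/875⌉ = 5 storage lockers.
A packing using 5 storage lockers:
  locker 1: 650 + 225 = 875
  locker 2: 650 + 200 = 850
  locker 3: 650 + 175 = 825
  locker 4: 600 + 250 = 850
  locker 5: 500 + 150 + 125 = 775
This matches the lower bound, so 5 is optimal.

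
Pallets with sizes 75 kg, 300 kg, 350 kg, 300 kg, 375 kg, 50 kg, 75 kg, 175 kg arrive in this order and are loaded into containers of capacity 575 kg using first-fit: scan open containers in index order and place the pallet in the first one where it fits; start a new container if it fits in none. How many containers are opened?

4

  75 → container 1 (new)  [load 75/575]
  300 → container 1  [load 375/575]
  350 → container 2 (new)  [load 350/575]
  300 → container 3 (new)  [load 300/575]
  375 → container 4 (new)  [load 375/575]
  50 → container 1  [load 425/575]
  75 → container 1  [load 500/575]
  175 → container 2  [load 525/575]
4 containers opened.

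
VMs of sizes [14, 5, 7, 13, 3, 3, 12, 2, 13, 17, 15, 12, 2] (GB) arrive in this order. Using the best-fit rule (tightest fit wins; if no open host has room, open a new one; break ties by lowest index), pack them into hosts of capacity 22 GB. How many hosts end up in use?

  14 → host 1 (new)  [load 14/22]
  5 → host 1  [load 19/22]
  7 → host 2 (new)  [load 7/22]
  13 → host 2  [load 20/22]
  3 → host 1  [load 22/22]
  3 → host 3 (new)  [load 3/22]
  12 → host 3  [load 15/22]
  2 → host 2  [load 22/22]
  13 → host 4 (new)  [load 13/22]
  17 → host 5 (new)  [load 17/22]
  15 → host 6 (new)  [load 15/22]
  12 → host 7 (new)  [load 12/22]
  2 → host 5  [load 19/22]
7 hosts opened.

7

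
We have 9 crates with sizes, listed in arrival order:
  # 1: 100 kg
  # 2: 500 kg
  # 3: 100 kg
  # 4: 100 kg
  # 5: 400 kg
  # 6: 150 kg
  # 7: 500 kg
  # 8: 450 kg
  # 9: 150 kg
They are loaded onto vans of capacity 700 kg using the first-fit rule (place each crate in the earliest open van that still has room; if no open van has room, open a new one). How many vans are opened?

  100 → van 1 (new)  [load 100/700]
  500 → van 1  [load 600/700]
  100 → van 1  [load 700/700]
  100 → van 2 (new)  [load 100/700]
  400 → van 2  [load 500/700]
  150 → van 2  [load 650/700]
  500 → van 3 (new)  [load 500/700]
  450 → van 4 (new)  [load 450/700]
  150 → van 3  [load 650/700]
4 vans opened.

4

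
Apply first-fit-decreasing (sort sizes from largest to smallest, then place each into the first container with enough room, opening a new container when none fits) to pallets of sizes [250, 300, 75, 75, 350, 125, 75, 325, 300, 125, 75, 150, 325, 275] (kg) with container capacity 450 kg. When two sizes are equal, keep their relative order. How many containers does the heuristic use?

Sorted descending: 350, 325, 325, 300, 300, 275, 250, 150, 125, 125, 75, 75, 75, 75.
  350 → container 1 (new)  [load 350/450]
  325 → container 2 (new)  [load 325/450]
  325 → container 3 (new)  [load 325/450]
  300 → container 4 (new)  [load 300/450]
  300 → container 5 (new)  [load 300/450]
  275 → container 6 (new)  [load 275/450]
  250 → container 7 (new)  [load 250/450]
  150 → container 4  [load 450/450]
  125 → container 2  [load 450/450]
  125 → container 3  [load 450/450]
  75 → container 1  [load 425/450]
  75 → container 5  [load 375/450]
  75 → container 5  [load 450/450]
  75 → container 6  [load 350/450]
7 containers opened.

7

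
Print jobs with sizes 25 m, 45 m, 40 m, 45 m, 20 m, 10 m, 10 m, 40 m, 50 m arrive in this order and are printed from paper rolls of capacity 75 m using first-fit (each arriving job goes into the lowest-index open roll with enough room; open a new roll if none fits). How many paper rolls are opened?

  25 → roll 1 (new)  [load 25/75]
  45 → roll 1  [load 70/75]
  40 → roll 2 (new)  [load 40/75]
  45 → roll 3 (new)  [load 45/75]
  20 → roll 2  [load 60/75]
  10 → roll 2  [load 70/75]
  10 → roll 3  [load 55/75]
  40 → roll 4 (new)  [load 40/75]
  50 → roll 5 (new)  [load 50/75]
5 paper rolls opened.

5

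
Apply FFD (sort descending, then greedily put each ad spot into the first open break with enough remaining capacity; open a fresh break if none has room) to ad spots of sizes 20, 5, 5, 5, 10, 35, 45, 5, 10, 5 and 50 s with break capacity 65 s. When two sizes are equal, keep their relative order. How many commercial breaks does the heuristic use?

3

Sorted descending: 50, 45, 35, 20, 10, 10, 5, 5, 5, 5, 5.
  50 → break 1 (new)  [load 50/65]
  45 → break 2 (new)  [load 45/65]
  35 → break 3 (new)  [load 35/65]
  20 → break 2  [load 65/65]
  10 → break 1  [load 60/65]
  10 → break 3  [load 45/65]
  5 → break 1  [load 65/65]
  5 → break 3  [load 50/65]
  5 → break 3  [load 55/65]
  5 → break 3  [load 60/65]
  5 → break 3  [load 65/65]
3 commercial breaks opened.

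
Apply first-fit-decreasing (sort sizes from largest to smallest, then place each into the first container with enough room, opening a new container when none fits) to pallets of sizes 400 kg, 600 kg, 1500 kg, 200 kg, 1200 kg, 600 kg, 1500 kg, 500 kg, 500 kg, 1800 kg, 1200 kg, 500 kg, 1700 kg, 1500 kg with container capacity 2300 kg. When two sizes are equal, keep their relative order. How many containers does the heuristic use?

7

Sorted descending: 1800, 1700, 1500, 1500, 1500, 1200, 1200, 600, 600, 500, 500, 500, 400, 200.
  1800 → container 1 (new)  [load 1800/2300]
  1700 → container 2 (new)  [load 1700/2300]
  1500 → container 3 (new)  [load 1500/2300]
  1500 → container 4 (new)  [load 1500/2300]
  1500 → container 5 (new)  [load 1500/2300]
  1200 → container 6 (new)  [load 1200/2300]
  1200 → container 7 (new)  [load 1200/2300]
  600 → container 2  [load 2300/2300]
  600 → container 3  [load 2100/2300]
  500 → container 1  [load 2300/2300]
  500 → container 4  [load 2000/2300]
  500 → container 5  [load 2000/2300]
  400 → container 6  [load 1600/2300]
  200 → container 3  [load 2300/2300]
7 containers opened.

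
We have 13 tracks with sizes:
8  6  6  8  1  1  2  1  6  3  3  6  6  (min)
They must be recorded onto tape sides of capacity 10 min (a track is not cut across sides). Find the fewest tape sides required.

7

Total = 8 + 8 + 6 + 6 + 6 + 6 + 6 + 3 + 3 + 2 + 1 + 1 + 1 = 57 min.
Lower bound: ⌈57/10⌉ = 6 tape sides.
Also, 7 tracks each exceed 5 min, and no two of those can share a side, so at least 7 tape sides are needed.
A packing using 7 tape sides:
  side 1: 8 + 2 = 10
  side 2: 8 + 1 + 1 = 10
  side 3: 6 + 3 + 1 = 10
  side 4: 6 + 3 = 9
  side 5: 6 = 6
  side 6: 6 = 6
  side 7: 6 = 6
This matches the lower bound, so 7 is optimal.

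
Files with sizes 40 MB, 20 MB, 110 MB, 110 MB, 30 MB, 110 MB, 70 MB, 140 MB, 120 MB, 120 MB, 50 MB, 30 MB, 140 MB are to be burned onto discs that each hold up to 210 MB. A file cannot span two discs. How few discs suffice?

7

Total = 140 + 140 + 120 + 120 + 110 + 110 + 110 + 70 + 50 + 40 + 30 + 30 + 20 = 1090 MB.
Lower bound: ⌈1090/210⌉ = 6 discs.
Also, 7 files each exceed 105 MB, and no two of those can share a disc, so at least 7 discs are needed.
A packing using 7 discs:
  disc 1: 140 + 70 = 210
  disc 2: 140 + 50 + 20 = 210
  disc 3: 120 + 40 + 30 = 190
  disc 4: 120 + 30 = 150
  disc 5: 110 = 110
  disc 6: 110 = 110
  disc 7: 110 = 110
This matches the lower bound, so 7 is optimal.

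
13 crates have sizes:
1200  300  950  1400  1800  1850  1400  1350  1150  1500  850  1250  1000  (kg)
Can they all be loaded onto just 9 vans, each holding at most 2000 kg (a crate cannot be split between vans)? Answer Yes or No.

Total = 16000 kg; ⌈16000/2000⌉ = 8.
9 crates each exceed half the capacity and cannot share a van, forcing at least 9 vans.
The bound of 9 does not rule out 9, but exhaustive search shows no assignment into 9 vans of capacity 2000 kg exists — the minimum is 10.

No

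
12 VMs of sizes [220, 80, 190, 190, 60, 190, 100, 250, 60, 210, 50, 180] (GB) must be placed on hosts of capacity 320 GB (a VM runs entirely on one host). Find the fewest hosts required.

7

Total = 250 + 220 + 210 + 190 + 190 + 190 + 180 + 100 + 80 + 60 + 60 + 50 = 1780 GB.
Lower bound: ⌈1780/320⌉ = 6 hosts.
Also, 7 VMs each exceed 160 GB, and no two of those can share a host, so at least 7 hosts are needed.
A packing using 7 hosts:
  host 1: 250 + 60 = 310
  host 2: 220 + 100 = 320
  host 3: 210 + 80 = 290
  host 4: 190 + 60 + 50 = 300
  host 5: 190 = 190
  host 6: 190 = 190
  host 7: 180 = 180
This matches the lower bound, so 7 is optimal.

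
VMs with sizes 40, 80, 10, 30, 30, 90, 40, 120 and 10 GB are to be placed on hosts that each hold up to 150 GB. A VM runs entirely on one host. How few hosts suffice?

3

Total = 120 + 90 + 80 + 40 + 40 + 30 + 30 + 10 + 10 = 450 GB.
Lower bound: ⌈450/150⌉ = 3 hosts.
A packing using 3 hosts:
  host 1: 120 + 30 = 150
  host 2: 90 + 40 + 10 + 10 = 150
  host 3: 80 + 40 + 30 = 150
This matches the lower bound, so 3 is optimal.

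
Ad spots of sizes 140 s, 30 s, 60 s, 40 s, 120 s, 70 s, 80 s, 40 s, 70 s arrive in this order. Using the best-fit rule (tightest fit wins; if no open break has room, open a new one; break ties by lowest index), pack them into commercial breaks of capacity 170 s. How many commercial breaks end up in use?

  140 → break 1 (new)  [load 140/170]
  30 → break 1  [load 170/170]
  60 → break 2 (new)  [load 60/170]
  40 → break 2  [load 100/170]
  120 → break 3 (new)  [load 120/170]
  70 → break 2  [load 170/170]
  80 → break 4 (new)  [load 80/170]
  40 → break 3  [load 160/170]
  70 → break 4  [load 150/170]
4 commercial breaks opened.

4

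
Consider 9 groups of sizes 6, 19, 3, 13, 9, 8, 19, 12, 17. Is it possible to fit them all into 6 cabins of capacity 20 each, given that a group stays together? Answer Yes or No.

Yes

A valid assignment using 6 cabins:
  cabin 1: 19 = 19
  cabin 2: 19 = 19
  cabin 3: 17 + 3 = 20
  cabin 4: 13 + 6 = 19
  cabin 5: 12 + 8 = 20
  cabin 6: 9 = 9
Every load is within 20, so 6 cabins suffice.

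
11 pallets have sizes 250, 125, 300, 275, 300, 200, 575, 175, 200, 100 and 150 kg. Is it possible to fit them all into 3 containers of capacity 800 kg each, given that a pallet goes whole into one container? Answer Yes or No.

Total = 2650 kg; ⌈2650/800⌉ = 4.
At least 4 containers are required, but only 3 are allowed.

No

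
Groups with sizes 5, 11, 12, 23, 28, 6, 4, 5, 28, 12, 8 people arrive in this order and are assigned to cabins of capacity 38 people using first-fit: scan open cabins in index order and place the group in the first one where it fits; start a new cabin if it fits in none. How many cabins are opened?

  5 → cabin 1 (new)  [load 5/38]
  11 → cabin 1  [load 16/38]
  12 → cabin 1  [load 28/38]
  23 → cabin 2 (new)  [load 23/38]
  28 → cabin 3 (new)  [load 28/38]
  6 → cabin 1  [load 34/38]
  4 → cabin 1  [load 38/38]
  5 → cabin 2  [load 28/38]
  28 → cabin 4 (new)  [load 28/38]
  12 → cabin 5 (new)  [load 12/38]
  8 → cabin 2  [load 36/38]
5 cabins opened.

5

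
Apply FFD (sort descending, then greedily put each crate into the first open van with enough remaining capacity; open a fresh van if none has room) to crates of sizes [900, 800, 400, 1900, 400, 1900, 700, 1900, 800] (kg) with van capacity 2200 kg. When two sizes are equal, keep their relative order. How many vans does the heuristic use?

Sorted descending: 1900, 1900, 1900, 900, 800, 800, 700, 400, 400.
  1900 → van 1 (new)  [load 1900/2200]
  1900 → van 2 (new)  [load 1900/2200]
  1900 → van 3 (new)  [load 1900/2200]
  900 → van 4 (new)  [load 900/2200]
  800 → van 4  [load 1700/2200]
  800 → van 5 (new)  [load 800/2200]
  700 → van 5  [load 1500/2200]
  400 → van 4  [load 2100/2200]
  400 → van 5  [load 1900/2200]
5 vans opened.

5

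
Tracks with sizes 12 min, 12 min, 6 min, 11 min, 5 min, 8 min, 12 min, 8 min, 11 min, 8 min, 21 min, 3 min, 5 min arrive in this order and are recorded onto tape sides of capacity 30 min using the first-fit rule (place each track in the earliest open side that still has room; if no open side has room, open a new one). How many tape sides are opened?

  12 → side 1 (new)  [load 12/30]
  12 → side 1  [load 24/30]
  6 → side 1  [load 30/30]
  11 → side 2 (new)  [load 11/30]
  5 → side 2  [load 16/30]
  8 → side 2  [load 24/30]
  12 → side 3 (new)  [load 12/30]
  8 → side 3  [load 20/30]
  11 → side 4 (new)  [load 11/30]
  8 → side 3  [load 28/30]
  21 → side 5 (new)  [load 21/30]
  3 → side 2  [load 27/30]
  5 → side 4  [load 16/30]
5 tape sides opened.

5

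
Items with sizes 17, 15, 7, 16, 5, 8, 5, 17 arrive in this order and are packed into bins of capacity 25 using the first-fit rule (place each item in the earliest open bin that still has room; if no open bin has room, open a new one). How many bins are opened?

4

  17 → bin 1 (new)  [load 17/25]
  15 → bin 2 (new)  [load 15/25]
  7 → bin 1  [load 24/25]
  16 → bin 3 (new)  [load 16/25]
  5 → bin 2  [load 20/25]
  8 → bin 3  [load 24/25]
  5 → bin 2  [load 25/25]
  17 → bin 4 (new)  [load 17/25]
4 bins opened.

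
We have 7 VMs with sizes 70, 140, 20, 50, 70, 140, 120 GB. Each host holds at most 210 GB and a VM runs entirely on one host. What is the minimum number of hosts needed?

3

Total = 140 + 140 + 120 + 70 + 70 + 50 + 20 = 610 GB.
Lower bound: ⌈610/210⌉ = 3 hosts.
A packing using 3 hosts:
  host 1: 140 + 70 = 210
  host 2: 140 + 70 = 210
  host 3: 120 + 50 + 20 = 190
This matches the lower bound, so 3 is optimal.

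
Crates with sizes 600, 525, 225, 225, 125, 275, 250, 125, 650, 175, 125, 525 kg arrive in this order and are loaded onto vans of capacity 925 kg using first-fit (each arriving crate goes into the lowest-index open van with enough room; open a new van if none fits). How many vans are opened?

5

  600 → van 1 (new)  [load 600/925]
  525 → van 2 (new)  [load 525/925]
  225 → van 1  [load 825/925]
  225 → van 2  [load 750/925]
  125 → van 2  [load 875/925]
  275 → van 3 (new)  [load 275/925]
  250 → van 3  [load 525/925]
  125 → van 3  [load 650/925]
  650 → van 4 (new)  [load 650/925]
  175 → van 3  [load 825/925]
  125 → van 4  [load 775/925]
  525 → van 5 (new)  [load 525/925]
5 vans opened.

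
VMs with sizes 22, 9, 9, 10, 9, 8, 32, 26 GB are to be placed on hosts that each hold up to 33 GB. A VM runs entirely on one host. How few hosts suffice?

Total = 32 + 26 + 22 + 10 + 9 + 9 + 9 + 8 = 125 GB.
Lower bound: ⌈125/33⌉ = 4 hosts.
A packing using 5 hosts:
  host 1: 32 = 32
  host 2: 26 = 26
  host 3: 22 + 10 = 32
  host 4: 9 + 9 + 9 = 27
  host 5: 8 = 8
No arrangement into 4 hosts stays within capacity, so 5 is optimal.

5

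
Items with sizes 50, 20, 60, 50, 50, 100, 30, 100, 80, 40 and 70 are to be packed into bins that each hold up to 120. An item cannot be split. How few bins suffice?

6

Total = 100 + 100 + 80 + 70 + 60 + 50 + 50 + 50 + 40 + 30 + 20 = 650.
Lower bound: ⌈650/120⌉ = 6 bins.
A packing using 6 bins:
  bin 1: 100 + 20 = 120
  bin 2: 100 = 100
  bin 3: 80 + 40 = 120
  bin 4: 70 + 50 = 120
  bin 5: 60 + 50 = 110
  bin 6: 50 + 30 = 80
This matches the lower bound, so 6 is optimal.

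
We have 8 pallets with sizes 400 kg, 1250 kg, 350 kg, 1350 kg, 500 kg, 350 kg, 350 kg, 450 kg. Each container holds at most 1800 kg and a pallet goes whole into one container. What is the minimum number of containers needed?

Total = 1350 + 1250 + 500 + 450 + 400 + 350 + 350 + 350 = 5000 kg.
Lower bound: ⌈5000/1800⌉ = 3 containers.
A packing using 3 containers:
  container 1: 1350 + 450 = 1800
  container 2: 1250 + 500 = 1750
  container 3: 400 + 350 + 350 + 350 = 1450
This matches the lower bound, so 3 is optimal.

3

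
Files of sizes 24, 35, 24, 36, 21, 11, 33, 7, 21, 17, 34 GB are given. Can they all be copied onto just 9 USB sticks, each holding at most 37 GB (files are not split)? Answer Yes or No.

Yes

A valid assignment using 9 USB sticks:
  USB stick 1: 36 = 36
  USB stick 2: 35 = 35
  USB stick 3: 34 = 34
  USB stick 4: 33 = 33
  USB stick 5: 24 + 11 = 35
  USB stick 6: 24 + 7 = 31
  USB stick 7: 21 = 21
  USB stick 8: 21 = 21
  USB stick 9: 17 = 17
Every load is within 37 GB, so 9 USB sticks suffice.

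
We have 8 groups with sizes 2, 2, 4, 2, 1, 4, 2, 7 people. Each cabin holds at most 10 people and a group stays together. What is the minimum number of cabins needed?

Total = 7 + 4 + 4 + 2 + 2 + 2 + 2 + 1 = 24 people.
Lower bound: ⌈24/10⌉ = 3 cabins.
A packing using 3 cabins:
  cabin 1: 7 + 2 + 1 = 10
  cabin 2: 4 + 4 + 2 = 10
  cabin 3: 2 + 2 = 4
This matches the lower bound, so 3 is optimal.

3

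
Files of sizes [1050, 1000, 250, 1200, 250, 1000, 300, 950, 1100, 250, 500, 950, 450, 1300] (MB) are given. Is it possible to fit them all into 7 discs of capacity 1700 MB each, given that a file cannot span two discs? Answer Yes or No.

Total = 10550 MB; ⌈10550/1700⌉ = 7.
8 files each exceed half the capacity and cannot share a disc, forcing at least 8 discs.
At least 8 discs are required, but only 7 are allowed.

No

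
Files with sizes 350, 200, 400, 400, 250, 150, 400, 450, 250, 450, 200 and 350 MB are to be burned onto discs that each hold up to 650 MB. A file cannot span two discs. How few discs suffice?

7

Total = 450 + 450 + 400 + 400 + 400 + 350 + 350 + 250 + 250 + 200 + 200 + 150 = 3850 MB.
Lower bound: ⌈3850/650⌉ = 6 discs.
Also, 7 files each exceed 325 MB, and no two of those can share a disc, so at least 7 discs are needed.
A packing using 7 discs:
  disc 1: 450 + 200 = 650
  disc 2: 450 + 200 = 650
  disc 3: 400 + 250 = 650
  disc 4: 400 + 250 = 650
  disc 5: 400 + 150 = 550
  disc 6: 350 = 350
  disc 7: 350 = 350
This matches the lower bound, so 7 is optimal.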